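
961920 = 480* 2004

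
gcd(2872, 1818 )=2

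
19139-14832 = 4307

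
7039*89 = 626471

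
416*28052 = 11669632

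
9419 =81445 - 72026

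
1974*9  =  17766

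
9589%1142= 453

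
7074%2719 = 1636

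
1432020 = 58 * 24690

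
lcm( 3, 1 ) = 3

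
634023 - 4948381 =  - 4314358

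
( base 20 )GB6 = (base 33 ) 62q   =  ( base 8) 14742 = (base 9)10072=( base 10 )6626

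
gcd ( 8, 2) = 2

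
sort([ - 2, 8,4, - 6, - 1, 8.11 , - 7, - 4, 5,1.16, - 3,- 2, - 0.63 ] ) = [ - 7, - 6, - 4, - 3, - 2, - 2, - 1, - 0.63,1.16, 4 , 5,8 , 8.11]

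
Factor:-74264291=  - 37^1*1249^1*1607^1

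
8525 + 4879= 13404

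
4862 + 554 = 5416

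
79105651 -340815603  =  -261709952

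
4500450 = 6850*657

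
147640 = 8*18455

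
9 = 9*1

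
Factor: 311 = 311^1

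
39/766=39/766 = 0.05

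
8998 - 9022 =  - 24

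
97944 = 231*424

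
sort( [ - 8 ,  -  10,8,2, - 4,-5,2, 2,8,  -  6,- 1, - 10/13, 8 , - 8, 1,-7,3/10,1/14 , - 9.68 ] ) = [ - 10, - 9.68 , - 8, - 8, - 7,-6,  -  5, - 4, - 1, - 10/13,1/14,3/10,1,2, 2, 2,8, 8, 8]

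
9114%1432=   522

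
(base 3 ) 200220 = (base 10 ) 510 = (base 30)h0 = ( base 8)776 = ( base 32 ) fu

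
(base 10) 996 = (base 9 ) 1326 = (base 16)3e4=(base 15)466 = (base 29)15A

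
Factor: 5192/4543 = 2^3*7^( - 1) = 8/7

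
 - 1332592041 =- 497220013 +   -  835372028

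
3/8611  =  3/8611 = 0.00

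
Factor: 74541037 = 3347^1* 22271^1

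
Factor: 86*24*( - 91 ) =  - 187824 = - 2^4*3^1*7^1 * 13^1*43^1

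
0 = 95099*0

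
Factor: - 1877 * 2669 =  - 5009713=- 17^1*157^1*1877^1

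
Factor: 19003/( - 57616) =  - 2^( - 4 )*13^( - 1)*31^1 * 277^( - 1)*613^1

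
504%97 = 19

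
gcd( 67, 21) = 1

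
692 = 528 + 164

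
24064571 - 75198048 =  - 51133477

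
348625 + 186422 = 535047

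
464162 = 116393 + 347769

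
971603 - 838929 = 132674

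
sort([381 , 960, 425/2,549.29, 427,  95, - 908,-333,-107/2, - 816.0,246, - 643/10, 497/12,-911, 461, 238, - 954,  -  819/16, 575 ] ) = [ - 954,-911, - 908 , -816.0, - 333, - 643/10, - 107/2, - 819/16,497/12,95, 425/2  ,  238, 246, 381, 427, 461, 549.29,575, 960] 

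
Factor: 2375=5^3*19^1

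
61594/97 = 634 +96/97= 634.99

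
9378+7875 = 17253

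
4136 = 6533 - 2397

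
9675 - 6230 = 3445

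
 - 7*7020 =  - 49140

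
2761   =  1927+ 834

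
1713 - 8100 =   -  6387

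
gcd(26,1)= 1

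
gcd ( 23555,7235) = 5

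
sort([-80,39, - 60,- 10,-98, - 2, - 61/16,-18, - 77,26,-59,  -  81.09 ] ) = [ - 98,-81.09,-80,-77,- 60, - 59, - 18, - 10,  -  61/16,-2,26,39]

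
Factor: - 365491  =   - 7^2 * 7459^1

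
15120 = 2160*7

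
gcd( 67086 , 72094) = 2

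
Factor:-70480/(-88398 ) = 2^3*3^(-3)*5^1 * 881^1*1637^( - 1) = 35240/44199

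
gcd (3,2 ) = 1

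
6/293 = 6/293 = 0.02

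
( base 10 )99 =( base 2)1100011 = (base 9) 120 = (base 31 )36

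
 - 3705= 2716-6421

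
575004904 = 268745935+306258969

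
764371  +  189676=954047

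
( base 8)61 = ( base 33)1G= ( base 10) 49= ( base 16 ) 31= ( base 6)121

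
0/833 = 0 = 0.00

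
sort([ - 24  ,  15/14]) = [ - 24, 15/14]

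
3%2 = 1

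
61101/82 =61101/82 = 745.13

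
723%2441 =723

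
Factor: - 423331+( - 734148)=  - 17^1 * 68087^1 = - 1157479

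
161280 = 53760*3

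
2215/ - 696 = -4 + 569/696 = - 3.18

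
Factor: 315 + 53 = 368 = 2^4*23^1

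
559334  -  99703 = 459631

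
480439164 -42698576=437740588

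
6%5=1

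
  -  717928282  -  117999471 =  - 835927753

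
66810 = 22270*3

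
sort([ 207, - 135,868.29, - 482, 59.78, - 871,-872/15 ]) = [ - 871, - 482, - 135,-872/15,59.78, 207, 868.29] 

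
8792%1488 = 1352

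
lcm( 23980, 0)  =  0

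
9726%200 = 126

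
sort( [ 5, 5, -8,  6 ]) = [ - 8,  5, 5,6 ]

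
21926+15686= 37612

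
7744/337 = 7744/337 =22.98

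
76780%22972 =7864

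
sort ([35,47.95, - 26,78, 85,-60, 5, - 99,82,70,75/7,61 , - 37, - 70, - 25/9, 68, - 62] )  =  [-99, - 70, - 62, - 60, - 37, - 26, - 25/9,5,75/7,  35, 47.95,61, 68,70, 78,82,85 ]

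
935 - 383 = 552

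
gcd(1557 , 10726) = 173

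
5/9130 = 1/1826 = 0.00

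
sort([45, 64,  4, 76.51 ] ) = [ 4, 45,64, 76.51 ]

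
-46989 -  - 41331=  - 5658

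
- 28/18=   -  14/9 = - 1.56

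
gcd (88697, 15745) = 1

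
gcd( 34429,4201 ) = 1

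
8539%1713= 1687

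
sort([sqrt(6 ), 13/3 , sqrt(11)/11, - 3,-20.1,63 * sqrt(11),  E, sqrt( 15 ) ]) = [-20.1, - 3,  sqrt ( 11)/11,sqrt( 6),E,sqrt( 15),  13/3,63*sqrt( 11 ) ] 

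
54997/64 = 859 + 21/64 = 859.33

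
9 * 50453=454077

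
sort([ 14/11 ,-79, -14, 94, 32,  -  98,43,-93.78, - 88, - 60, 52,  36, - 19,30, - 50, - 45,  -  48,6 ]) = [-98 ,-93.78,- 88, - 79, - 60, - 50, - 48,-45,-19 , - 14,  14/11 , 6, 30, 32,36, 43, 52,94]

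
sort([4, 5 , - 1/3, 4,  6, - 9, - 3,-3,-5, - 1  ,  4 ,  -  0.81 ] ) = [ - 9,- 5, - 3, - 3, - 1, - 0.81,-1/3, 4, 4,4,  5, 6] 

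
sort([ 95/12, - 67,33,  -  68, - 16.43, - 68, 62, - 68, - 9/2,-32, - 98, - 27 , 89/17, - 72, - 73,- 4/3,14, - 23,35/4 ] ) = [ - 98,-73, - 72, - 68,-68, - 68,-67, - 32,  -  27, - 23, - 16.43, - 9/2, - 4/3, 89/17, 95/12 , 35/4, 14,33,62]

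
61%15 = 1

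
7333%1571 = 1049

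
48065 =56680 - 8615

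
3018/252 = 503/42 = 11.98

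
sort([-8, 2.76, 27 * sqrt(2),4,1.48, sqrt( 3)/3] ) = [ - 8,sqrt( 3)/3,1.48, 2.76, 4 , 27*sqrt(2)] 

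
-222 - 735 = - 957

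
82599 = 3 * 27533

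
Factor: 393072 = 2^4*3^1*19^1*431^1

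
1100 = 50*22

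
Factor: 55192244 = 2^2*79^1*174659^1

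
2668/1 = 2668=2668.00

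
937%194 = 161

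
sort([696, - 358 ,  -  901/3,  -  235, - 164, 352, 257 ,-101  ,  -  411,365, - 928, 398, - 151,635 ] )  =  [ - 928, -411,-358 ,-901/3 ,- 235, - 164, - 151, -101, 257,352,365, 398,  635,  696] 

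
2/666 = 1/333 = 0.00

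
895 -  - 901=1796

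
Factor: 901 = 17^1*53^1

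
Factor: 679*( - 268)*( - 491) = 89348252 = 2^2*7^1*67^1*97^1*491^1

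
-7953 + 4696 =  - 3257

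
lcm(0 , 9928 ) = 0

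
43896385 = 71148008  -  27251623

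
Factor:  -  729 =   -  3^6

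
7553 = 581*13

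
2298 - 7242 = -4944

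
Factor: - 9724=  - 2^2*11^1*13^1*17^1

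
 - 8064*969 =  - 7814016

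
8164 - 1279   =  6885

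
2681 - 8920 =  - 6239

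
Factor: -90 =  - 2^1*3^2 * 5^1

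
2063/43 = 2063/43 = 47.98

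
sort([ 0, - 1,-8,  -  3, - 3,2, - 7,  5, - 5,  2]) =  [ - 8, - 7, - 5, -3,-3,  -  1 , 0,2,2, 5]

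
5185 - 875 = 4310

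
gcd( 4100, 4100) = 4100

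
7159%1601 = 755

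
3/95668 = 3/95668 =0.00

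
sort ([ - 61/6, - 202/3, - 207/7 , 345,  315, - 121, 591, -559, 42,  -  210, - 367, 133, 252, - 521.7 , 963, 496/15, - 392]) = [ - 559,-521.7, - 392, - 367,- 210, - 121, -202/3, - 207/7, - 61/6, 496/15 , 42, 133, 252,  315, 345, 591 , 963 ]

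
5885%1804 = 473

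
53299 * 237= 12631863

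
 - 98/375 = -1 + 277/375 = - 0.26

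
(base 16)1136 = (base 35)3kv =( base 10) 4406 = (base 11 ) 3346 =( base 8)10466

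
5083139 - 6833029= - 1749890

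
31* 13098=406038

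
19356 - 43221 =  - 23865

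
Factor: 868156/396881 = 2^2 * 17^2 * 751^1*396881^(- 1)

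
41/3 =13 + 2/3= 13.67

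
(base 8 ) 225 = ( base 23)6B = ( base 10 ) 149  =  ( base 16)95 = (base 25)5o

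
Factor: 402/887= 2^1*3^1*67^1*887^(  -  1)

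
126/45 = 14/5 = 2.80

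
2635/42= 2635/42 = 62.74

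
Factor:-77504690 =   -  2^1*5^1*2657^1*2917^1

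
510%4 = 2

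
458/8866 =229/4433 = 0.05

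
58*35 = 2030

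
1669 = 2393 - 724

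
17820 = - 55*( -324)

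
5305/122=43 + 59/122 = 43.48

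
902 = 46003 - 45101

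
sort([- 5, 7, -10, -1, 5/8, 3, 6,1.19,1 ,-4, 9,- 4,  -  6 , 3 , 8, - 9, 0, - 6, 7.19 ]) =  [ - 10, - 9, - 6, - 6, - 5,  -  4, - 4, - 1, 0, 5/8,1,1.19, 3, 3,  6 , 7,7.19, 8,9]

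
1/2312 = 1/2312 = 0.00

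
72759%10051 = 2402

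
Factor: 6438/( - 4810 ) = -3^1*5^(- 1)*13^( - 1 )*29^1 = - 87/65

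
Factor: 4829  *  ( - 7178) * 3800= -2^4 * 5^2 * 11^1  *19^1*37^1*97^1*439^1 =- 131717735600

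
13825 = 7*1975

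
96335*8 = 770680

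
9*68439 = 615951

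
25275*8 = 202200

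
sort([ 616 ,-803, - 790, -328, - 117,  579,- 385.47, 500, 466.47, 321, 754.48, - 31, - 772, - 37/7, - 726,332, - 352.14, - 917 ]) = [-917, - 803, - 790, - 772, - 726 , - 385.47, - 352.14, - 328 ,-117, - 31 ,- 37/7 , 321 , 332,466.47, 500, 579 , 616, 754.48]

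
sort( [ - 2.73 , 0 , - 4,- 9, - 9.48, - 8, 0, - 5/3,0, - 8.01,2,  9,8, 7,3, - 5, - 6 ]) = [- 9.48, - 9, - 8.01, - 8,-6, - 5, - 4 ,- 2.73, - 5/3  ,  0, 0, 0,2, 3,7 , 8 , 9]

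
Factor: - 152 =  - 2^3 * 19^1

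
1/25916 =1/25916 = 0.00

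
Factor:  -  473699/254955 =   -  3^(-1 )*5^( - 1)*23^( - 1 )*641^1 = - 641/345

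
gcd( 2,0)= 2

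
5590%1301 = 386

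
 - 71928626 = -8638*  8327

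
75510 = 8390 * 9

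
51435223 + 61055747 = 112490970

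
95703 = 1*95703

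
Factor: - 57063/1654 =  - 69/2  =  - 2^ (- 1)*3^1*23^1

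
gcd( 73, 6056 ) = 1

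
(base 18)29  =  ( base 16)2D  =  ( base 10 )45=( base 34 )1b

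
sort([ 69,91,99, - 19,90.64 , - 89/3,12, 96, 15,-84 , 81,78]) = [ - 84, - 89/3, - 19,12 , 15, 69,78,81,90.64,91,96,99]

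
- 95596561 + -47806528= -143403089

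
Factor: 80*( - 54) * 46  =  -2^6*3^3*5^1 * 23^1 = - 198720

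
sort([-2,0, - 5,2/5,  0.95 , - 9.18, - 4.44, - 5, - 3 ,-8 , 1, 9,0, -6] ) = [ - 9.18, - 8, - 6, - 5, - 5, - 4.44, - 3,- 2,0 , 0, 2/5, 0.95, 1, 9]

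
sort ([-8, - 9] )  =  [ - 9  , - 8]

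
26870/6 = 13435/3 =4478.33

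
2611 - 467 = 2144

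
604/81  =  604/81 = 7.46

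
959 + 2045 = 3004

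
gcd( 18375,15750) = 2625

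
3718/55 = 67 + 3/5=67.60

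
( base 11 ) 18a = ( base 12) 163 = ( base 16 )DB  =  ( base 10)219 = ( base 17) cf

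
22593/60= 7531/20= 376.55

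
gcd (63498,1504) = 2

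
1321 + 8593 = 9914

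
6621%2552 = 1517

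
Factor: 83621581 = 307^1 * 272383^1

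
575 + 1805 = 2380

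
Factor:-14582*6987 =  - 2^1*3^1*17^1*23^1*137^1  *  317^1 = - 101884434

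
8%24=8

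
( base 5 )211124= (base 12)40a7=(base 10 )7039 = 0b1101101111111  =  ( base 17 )1761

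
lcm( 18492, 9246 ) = 18492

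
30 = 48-18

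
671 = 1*671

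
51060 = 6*8510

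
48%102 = 48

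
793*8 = 6344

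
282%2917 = 282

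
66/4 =16  +  1/2 = 16.50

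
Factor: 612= 2^2*3^2*17^1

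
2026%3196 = 2026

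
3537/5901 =1179/1967= 0.60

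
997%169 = 152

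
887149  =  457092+430057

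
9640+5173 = 14813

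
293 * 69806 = 20453158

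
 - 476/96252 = -119/24063= - 0.00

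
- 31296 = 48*(-652)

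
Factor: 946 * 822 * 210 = 2^3 * 3^2 * 5^1 * 7^1* 11^1*43^1 * 137^1= 163298520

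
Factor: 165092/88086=298/159 =2^1*3^( - 1 )*53^( - 1)*149^1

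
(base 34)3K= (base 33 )3N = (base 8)172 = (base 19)68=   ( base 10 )122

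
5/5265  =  1/1053 = 0.00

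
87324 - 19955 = 67369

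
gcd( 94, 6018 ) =2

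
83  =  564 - 481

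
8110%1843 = 738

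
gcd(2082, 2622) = 6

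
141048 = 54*2612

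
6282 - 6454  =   - 172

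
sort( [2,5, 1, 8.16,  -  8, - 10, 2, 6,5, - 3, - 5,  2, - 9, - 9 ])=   [ - 10, - 9, - 9, - 8, - 5, - 3, 1, 2,  2,2,5,  5,  6, 8.16]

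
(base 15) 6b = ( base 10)101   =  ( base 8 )145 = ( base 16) 65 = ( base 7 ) 203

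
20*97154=1943080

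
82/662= 41/331 = 0.12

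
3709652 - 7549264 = - 3839612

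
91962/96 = 15327/16= 957.94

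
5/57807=5/57807= 0.00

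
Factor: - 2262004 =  - 2^2 * 23^2*1069^1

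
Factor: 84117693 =3^1 * 11^1*19^2 *23^1*307^1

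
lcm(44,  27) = 1188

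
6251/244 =25 + 151/244 = 25.62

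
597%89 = 63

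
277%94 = 89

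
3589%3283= 306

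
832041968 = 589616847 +242425121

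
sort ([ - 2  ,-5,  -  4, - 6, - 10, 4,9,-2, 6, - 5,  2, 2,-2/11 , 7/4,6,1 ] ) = [ - 10, - 6, - 5,-5, - 4 , - 2,  -  2, - 2/11,1 , 7/4, 2, 2,  4,6,6,9]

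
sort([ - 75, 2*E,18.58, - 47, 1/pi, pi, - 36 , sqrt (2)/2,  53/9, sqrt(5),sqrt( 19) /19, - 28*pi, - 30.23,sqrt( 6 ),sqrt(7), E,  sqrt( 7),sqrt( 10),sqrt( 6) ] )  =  [ - 28*pi , - 75 , -47, - 36 , - 30.23,sqrt( 19 ) /19,1/pi,sqrt( 2)/2,sqrt( 5 ), sqrt( 6 ) , sqrt(6),  sqrt( 7),sqrt( 7 ), E, pi, sqrt(10 ),2* E , 53/9,18.58 ]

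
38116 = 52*733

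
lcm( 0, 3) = 0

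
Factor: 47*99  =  4653 = 3^2*11^1*47^1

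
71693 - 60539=11154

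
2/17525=2/17525 = 0.00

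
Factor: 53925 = 3^1*5^2 * 719^1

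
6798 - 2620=4178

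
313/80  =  3 + 73/80 = 3.91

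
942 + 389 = 1331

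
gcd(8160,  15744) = 96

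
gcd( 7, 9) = 1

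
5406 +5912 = 11318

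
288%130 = 28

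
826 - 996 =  - 170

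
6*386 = 2316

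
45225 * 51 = 2306475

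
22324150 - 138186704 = -115862554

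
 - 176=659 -835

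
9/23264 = 9/23264 = 0.00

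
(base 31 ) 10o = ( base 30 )12p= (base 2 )1111011001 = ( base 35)S5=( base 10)985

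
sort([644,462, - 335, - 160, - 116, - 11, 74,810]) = [ - 335 , - 160,  -  116, - 11, 74 , 462 , 644,810]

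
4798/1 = 4798=4798.00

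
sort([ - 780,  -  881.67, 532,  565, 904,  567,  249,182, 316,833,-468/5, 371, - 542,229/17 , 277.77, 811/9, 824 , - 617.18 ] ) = [ - 881.67, - 780,-617.18, - 542,  -  468/5, 229/17,811/9, 182,249,277.77,  316, 371,532 , 565, 567 , 824 , 833, 904]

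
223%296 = 223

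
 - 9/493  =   - 1 + 484/493  =  - 0.02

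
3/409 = 3/409 = 0.01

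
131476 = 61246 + 70230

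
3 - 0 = 3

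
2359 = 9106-6747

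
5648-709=4939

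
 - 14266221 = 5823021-20089242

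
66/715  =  6/65 =0.09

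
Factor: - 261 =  - 3^2*29^1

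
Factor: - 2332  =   - 2^2*11^1*53^1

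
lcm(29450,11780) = 58900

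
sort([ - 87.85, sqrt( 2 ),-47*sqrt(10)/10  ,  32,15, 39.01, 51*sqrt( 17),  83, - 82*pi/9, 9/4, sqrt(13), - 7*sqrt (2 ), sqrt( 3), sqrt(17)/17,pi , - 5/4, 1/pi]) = [ - 87.85, - 82*pi/9, - 47*sqrt( 10) /10, - 7*sqrt( 2),  -  5/4,  sqrt ( 17)/17, 1/pi,sqrt(2 ),sqrt(3 ),  9/4 , pi, sqrt(13) , 15 , 32, 39.01, 83, 51*sqrt(17) ]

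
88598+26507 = 115105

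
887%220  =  7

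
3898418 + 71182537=75080955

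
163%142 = 21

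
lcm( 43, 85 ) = 3655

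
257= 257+0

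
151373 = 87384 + 63989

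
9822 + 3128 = 12950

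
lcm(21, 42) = 42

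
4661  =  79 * 59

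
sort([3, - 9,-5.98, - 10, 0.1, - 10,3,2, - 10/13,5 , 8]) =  [ - 10, - 10, - 9,-5.98, -10/13,0.1, 2,3,  3,  5,8]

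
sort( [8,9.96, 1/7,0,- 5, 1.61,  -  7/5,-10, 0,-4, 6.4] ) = [ - 10, - 5, - 4, - 7/5,0, 0  ,  1/7, 1.61, 6.4, 8, 9.96 ]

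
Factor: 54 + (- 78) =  - 24= - 2^3 * 3^1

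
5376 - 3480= 1896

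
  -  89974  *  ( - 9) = 809766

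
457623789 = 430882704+26741085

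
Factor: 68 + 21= 89 = 89^1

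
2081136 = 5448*382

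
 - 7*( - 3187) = 22309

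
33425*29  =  969325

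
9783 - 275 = 9508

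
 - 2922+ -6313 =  - 9235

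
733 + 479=1212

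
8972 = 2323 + 6649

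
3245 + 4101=7346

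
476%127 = 95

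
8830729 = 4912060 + 3918669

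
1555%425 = 280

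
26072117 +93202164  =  119274281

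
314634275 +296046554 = 610680829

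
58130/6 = 9688+ 1/3 = 9688.33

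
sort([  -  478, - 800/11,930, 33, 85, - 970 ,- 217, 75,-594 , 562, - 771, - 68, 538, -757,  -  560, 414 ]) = [ - 970,  -  771,  -  757, -594, - 560 ,  -  478, - 217, - 800/11,-68,33,75, 85,414, 538,562,930 ]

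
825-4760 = - 3935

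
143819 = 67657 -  - 76162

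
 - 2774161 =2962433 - 5736594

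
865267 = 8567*101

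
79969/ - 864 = -79969/864 = - 92.56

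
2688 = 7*384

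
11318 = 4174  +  7144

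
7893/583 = 7893/583 = 13.54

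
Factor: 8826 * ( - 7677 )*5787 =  - 2^1*3^5 * 643^1 * 853^1*1471^1=- 392110927974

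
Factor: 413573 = 19^1 * 21767^1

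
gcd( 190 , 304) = 38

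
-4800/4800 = - 1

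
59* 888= 52392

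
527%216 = 95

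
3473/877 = 3 + 842/877 = 3.96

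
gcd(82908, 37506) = 1974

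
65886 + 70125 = 136011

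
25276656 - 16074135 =9202521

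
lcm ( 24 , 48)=48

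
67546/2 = 33773 =33773.00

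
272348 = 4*68087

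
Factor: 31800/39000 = 53/65 = 5^(-1)*13^(-1) * 53^1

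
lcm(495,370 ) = 36630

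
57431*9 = 516879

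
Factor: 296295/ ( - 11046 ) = -98765/3682 =-2^(-1 )*5^1*7^(-1 )*263^( - 1)*19753^1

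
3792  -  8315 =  - 4523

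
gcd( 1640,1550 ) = 10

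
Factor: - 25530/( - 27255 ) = 2^1*37^1*79^( - 1) = 74/79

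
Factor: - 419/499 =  - 419^1*499^(-1)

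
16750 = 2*8375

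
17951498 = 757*23714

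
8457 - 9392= - 935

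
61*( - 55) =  - 3355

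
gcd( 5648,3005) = 1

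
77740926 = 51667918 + 26073008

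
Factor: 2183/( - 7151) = - 37^1*59^1*7151^( - 1)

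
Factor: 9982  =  2^1 * 7^1 * 23^1*31^1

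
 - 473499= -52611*9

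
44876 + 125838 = 170714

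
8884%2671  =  871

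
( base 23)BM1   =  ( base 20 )FG6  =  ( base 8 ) 14266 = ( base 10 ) 6326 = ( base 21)e75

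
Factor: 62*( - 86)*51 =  - 271932 = - 2^2 * 3^1*17^1*31^1*43^1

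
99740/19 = 5249 + 9/19 = 5249.47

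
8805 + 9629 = 18434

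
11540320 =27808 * 415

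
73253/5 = 14650 + 3/5  =  14650.60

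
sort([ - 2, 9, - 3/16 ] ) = [ - 2, - 3/16, 9 ]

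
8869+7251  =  16120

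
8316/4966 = 1 + 1675/2483 = 1.67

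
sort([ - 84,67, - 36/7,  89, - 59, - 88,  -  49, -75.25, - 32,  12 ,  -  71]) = [-88,-84, - 75.25 ,- 71,-59,-49,-32,-36/7, 12, 67, 89]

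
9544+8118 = 17662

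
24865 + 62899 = 87764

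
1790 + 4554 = 6344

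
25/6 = 4 + 1/6= 4.17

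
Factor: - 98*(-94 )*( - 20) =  -2^4 * 5^1*7^2*47^1 = - 184240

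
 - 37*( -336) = 12432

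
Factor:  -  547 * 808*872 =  - 385403072 = - 2^6  *  101^1 * 109^1 *547^1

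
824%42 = 26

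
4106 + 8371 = 12477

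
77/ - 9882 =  - 77/9882 = - 0.01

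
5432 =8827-3395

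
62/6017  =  62/6017 = 0.01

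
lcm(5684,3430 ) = 198940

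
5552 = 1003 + 4549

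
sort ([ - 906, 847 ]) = [ - 906, 847] 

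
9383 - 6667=2716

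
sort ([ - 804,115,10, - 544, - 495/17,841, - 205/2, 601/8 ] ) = [-804, - 544, - 205/2, - 495/17,  10,601/8,115,841]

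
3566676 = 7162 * 498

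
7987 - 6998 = 989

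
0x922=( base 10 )2338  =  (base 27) 35g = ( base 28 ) 2RE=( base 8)4442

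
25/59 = 25/59 = 0.42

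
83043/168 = 27681/56 = 494.30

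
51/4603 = 51/4603 = 0.01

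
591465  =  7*84495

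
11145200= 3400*3278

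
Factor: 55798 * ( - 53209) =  - 2^1*13^1 * 23^1*1213^1*4093^1  =  -2968955782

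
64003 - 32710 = 31293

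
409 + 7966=8375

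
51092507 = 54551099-3458592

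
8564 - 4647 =3917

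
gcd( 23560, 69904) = 8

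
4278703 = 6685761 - 2407058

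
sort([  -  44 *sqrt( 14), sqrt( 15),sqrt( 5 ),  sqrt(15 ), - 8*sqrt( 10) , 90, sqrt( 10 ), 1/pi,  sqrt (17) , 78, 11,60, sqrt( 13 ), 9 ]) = [ - 44*sqrt( 14), - 8 *sqrt( 10 ),1/pi, sqrt (5 ), sqrt( 10), sqrt( 13),sqrt(15 ) , sqrt (15 ),  sqrt( 17), 9,11, 60, 78, 90]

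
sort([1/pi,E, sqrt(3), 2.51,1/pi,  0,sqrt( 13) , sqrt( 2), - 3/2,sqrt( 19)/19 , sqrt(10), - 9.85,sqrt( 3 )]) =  [ - 9.85, - 3/2 , 0, sqrt( 19 ) /19,1/pi, 1/pi,sqrt( 2),sqrt(3),sqrt( 3),2.51, E,sqrt( 10) , sqrt(13)]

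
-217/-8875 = 217/8875=0.02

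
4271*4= 17084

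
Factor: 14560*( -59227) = - 2^5 * 5^1 * 7^2*13^1*8461^1 = - 862345120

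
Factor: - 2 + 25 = 23^1 = 23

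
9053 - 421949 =-412896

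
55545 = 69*805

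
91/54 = 91/54 = 1.69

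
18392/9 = 18392/9  =  2043.56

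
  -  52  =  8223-8275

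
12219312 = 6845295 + 5374017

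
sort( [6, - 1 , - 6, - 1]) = [  -  6,-1 , - 1, 6]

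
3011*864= 2601504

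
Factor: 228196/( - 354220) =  - 5^( - 1) *199^( - 1 )*641^1 = - 641/995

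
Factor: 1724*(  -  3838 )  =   - 2^3*19^1*101^1*431^1  =  - 6616712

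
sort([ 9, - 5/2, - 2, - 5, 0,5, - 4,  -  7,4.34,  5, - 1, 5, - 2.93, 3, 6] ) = [ - 7,-5, - 4, - 2.93, - 5/2, - 2, - 1,0, 3,  4.34 , 5,5,5,  6, 9]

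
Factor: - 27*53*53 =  - 3^3*53^2 = - 75843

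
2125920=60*35432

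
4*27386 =109544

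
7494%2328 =510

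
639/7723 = 639/7723=0.08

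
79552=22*3616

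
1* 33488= 33488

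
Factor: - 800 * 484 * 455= - 2^7*5^3*7^1*11^2* 13^1 = -  176176000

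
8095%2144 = 1663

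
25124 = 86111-60987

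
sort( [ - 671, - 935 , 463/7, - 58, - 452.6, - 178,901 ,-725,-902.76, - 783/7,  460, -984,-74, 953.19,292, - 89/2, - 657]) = [ - 984 ,  -  935, - 902.76, - 725 ,-671 , - 657, - 452.6,-178 , - 783/7, - 74 , - 58,  -  89/2,463/7,292 , 460 , 901, 953.19] 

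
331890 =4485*74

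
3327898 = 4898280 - 1570382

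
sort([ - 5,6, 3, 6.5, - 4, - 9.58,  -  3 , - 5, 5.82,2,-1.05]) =[ - 9.58,  -  5, - 5,-4 , - 3, - 1.05,2,3,5.82,6,6.5 ] 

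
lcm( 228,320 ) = 18240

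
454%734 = 454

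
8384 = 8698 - 314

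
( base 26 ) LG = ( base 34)GI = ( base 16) 232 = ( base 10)562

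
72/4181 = 72/4181 = 0.02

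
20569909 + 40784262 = 61354171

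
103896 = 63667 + 40229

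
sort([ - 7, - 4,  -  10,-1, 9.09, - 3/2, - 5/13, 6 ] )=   [ - 10, - 7, - 4, - 3/2, - 1, - 5/13, 6,  9.09 ] 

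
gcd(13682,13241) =1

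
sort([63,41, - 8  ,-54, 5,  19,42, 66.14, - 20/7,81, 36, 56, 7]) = [-54, - 8 , - 20/7,5,7,19,36, 41,42 , 56,  63, 66.14,81] 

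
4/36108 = 1/9027 = 0.00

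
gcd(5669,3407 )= 1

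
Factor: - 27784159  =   - 13^1*2137243^1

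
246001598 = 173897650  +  72103948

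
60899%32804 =28095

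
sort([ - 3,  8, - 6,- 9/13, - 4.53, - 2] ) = [ - 6, - 4.53,-3, - 2, - 9/13 , 8]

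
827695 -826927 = 768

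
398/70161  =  398/70161 = 0.01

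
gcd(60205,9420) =5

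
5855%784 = 367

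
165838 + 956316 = 1122154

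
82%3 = 1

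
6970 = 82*85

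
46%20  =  6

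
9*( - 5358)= -48222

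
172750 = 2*86375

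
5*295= 1475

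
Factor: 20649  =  3^1* 6883^1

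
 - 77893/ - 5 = 15578  +  3/5= 15578.60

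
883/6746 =883/6746 = 0.13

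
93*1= 93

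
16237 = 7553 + 8684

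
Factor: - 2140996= -2^2*11^1*13^1*19^1 * 197^1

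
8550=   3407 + 5143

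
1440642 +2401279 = 3841921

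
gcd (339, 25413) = 3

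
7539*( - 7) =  - 52773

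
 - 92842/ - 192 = 46421/96 = 483.55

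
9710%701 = 597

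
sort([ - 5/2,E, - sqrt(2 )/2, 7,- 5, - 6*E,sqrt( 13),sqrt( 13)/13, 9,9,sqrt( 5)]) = [  -  6 * E, - 5, - 5/2,-sqrt( 2)/2,sqrt( 13 ) /13,sqrt( 5) , E, sqrt( 13),7 , 9, 9] 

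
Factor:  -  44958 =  - 2^1*3^1*59^1*127^1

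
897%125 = 22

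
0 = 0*29548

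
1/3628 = 1/3628 =0.00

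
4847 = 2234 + 2613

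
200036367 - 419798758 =-219762391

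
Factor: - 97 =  - 97^1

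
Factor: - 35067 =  - 3^1*11689^1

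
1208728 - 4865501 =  - 3656773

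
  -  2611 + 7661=5050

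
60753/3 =20251 =20251.00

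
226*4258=962308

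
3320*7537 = 25022840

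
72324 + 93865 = 166189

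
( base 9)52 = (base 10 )47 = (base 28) 1J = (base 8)57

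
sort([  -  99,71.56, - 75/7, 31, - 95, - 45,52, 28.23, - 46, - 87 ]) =[ - 99, - 95, - 87, - 46,-45, - 75/7,28.23,31,52,71.56 ]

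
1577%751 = 75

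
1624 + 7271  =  8895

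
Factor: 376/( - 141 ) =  - 2^3 * 3^( - 1) = - 8/3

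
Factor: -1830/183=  - 2^1*5^1= - 10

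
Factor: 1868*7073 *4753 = 2^2*7^2 * 11^1*97^1*467^1*643^1 = 62798366092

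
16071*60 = 964260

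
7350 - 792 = 6558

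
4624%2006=612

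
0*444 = 0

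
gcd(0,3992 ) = 3992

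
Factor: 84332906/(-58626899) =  - 2^1*7^1*19^1 * 107^1*419^( - 1)*2963^1*139921^ ( - 1 ) 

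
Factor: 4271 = 4271^1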